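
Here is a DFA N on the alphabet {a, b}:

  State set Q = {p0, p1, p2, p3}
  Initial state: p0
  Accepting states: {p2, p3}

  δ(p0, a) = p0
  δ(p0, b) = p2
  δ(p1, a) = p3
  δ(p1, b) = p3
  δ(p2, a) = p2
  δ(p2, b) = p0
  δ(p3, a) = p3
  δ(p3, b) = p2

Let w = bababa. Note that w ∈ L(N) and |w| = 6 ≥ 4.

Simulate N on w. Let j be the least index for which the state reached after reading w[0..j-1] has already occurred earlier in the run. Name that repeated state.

p2

Run of N on w = b a b a b a:
  step 0: p0  (start)
  step 1: p2  (read b: p0→p2)
  step 2: p2  (read a: p2→p2)   ← first repeat (p2 seen earlier)
  step 3: p0  (read b: p2→p0)
  step 4: p0  (read a: p0→p0)
  step 5: p2  (read b: p0→p2)
  step 6: p2  (read a: p2→p2)

The earliest repeat is at step j = 2: N is in p2, which it already visited at step i = 1.
Pumping length from the standard proof: p = 4 (the number of states). The repeated state found above gives |xy| = j ≤ 4 and |y| = j − i ≥ 1.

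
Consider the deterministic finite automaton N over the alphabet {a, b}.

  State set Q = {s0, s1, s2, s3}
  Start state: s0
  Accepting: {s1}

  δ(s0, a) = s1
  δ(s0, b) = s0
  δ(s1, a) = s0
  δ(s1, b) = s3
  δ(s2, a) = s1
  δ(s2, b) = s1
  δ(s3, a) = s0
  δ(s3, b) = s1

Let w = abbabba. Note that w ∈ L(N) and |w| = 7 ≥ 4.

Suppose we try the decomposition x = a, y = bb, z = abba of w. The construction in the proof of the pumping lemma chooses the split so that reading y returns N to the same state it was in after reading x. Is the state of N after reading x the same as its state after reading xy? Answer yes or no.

yes

State sequence: s0 -a-> s1 -b-> s3 -b-> s1

After x (step 1): s1. After xy (step 3): s1.
They match, so y = bb drives N around a cycle from s1 back to itself; pumping y any number of times keeps N in s1 before reading z, and xyⁱz ∈ L(N) for every i ≥ 0.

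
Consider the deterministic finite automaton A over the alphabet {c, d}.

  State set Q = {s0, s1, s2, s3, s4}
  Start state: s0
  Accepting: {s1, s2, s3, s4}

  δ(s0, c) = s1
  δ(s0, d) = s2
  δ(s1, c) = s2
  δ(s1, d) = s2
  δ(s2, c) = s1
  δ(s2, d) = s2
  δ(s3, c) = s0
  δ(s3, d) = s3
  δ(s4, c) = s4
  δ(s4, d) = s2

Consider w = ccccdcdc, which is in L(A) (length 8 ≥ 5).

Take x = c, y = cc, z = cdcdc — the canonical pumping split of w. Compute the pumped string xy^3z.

xy^3z = c·cc·cc·cc·cdcdc = ccccccccdcdc.
Reading y = cc takes A from s1 back to s1, so after x·y·y·y the machine is still in s1, and z then leads to the accepting state s1. Hence ccccccccdcdc ∈ L(A).

ccccccccdcdc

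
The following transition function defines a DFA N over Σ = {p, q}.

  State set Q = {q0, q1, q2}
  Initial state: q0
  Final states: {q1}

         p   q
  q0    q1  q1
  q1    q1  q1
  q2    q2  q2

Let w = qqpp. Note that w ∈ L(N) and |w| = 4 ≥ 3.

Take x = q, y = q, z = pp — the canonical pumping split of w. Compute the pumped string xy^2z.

qqqpp

xy^2z = q·q·q·pp = qqqpp.
Reading y = q takes N from q1 back to q1, so after x·y·y the machine is still in q1, and z then leads to the accepting state q1. Hence qqqpp ∈ L(N).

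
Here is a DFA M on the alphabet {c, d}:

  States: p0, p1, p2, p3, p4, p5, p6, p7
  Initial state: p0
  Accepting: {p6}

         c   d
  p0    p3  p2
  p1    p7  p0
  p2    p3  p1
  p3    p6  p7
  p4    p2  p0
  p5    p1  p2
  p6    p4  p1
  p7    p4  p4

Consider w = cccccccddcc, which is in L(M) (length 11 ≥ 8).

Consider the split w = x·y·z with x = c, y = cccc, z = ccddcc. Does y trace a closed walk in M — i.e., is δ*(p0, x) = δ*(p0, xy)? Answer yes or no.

yes

Run of M on the first 5 characters of w = c c c c c:
  step 0: p0  (start)
  step 1: p3  (read c: p0→p3)
  step 2: p6  (read c: p3→p6)
  step 3: p4  (read c: p6→p4)
  step 4: p2  (read c: p4→p2)
  step 5: p3  (read c: p2→p3)

After x (step 1): p3. After xy (step 5): p3.
They match, so y = cccc drives M around a cycle from p3 back to itself; pumping y any number of times keeps M in p3 before reading z, and xyⁱz ∈ L(M) for every i ≥ 0.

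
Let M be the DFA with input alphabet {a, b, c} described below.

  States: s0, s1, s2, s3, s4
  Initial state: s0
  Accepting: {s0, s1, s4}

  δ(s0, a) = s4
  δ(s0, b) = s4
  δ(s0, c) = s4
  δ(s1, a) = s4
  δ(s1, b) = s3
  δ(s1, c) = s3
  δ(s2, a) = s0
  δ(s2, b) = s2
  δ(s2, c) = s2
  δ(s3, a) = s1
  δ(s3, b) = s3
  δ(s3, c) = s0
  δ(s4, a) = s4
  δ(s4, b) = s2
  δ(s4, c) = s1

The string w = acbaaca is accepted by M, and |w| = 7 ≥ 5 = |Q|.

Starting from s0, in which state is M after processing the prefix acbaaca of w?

Run of M on the first 7 characters of w = a c b a a c a:
  step 0: s0  (start)
  step 1: s4  (read a: s0→s4)
  step 2: s1  (read c: s4→s1)
  step 3: s3  (read b: s1→s3)
  step 4: s1  (read a: s3→s1)
  step 5: s4  (read a: s1→s4)
  step 6: s1  (read c: s4→s1)
  step 7: s4  (read a: s1→s4)

After reading 7 characters, M is in state s4.

s4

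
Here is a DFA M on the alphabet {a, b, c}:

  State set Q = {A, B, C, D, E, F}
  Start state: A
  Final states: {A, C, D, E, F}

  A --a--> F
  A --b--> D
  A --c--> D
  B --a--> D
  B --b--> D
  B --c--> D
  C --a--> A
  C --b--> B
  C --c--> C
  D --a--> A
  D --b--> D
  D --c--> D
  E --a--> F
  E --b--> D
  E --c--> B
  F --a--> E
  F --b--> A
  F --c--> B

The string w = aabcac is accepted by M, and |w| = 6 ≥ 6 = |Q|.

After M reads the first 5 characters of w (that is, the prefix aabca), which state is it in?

A

Run of M on the first 5 characters of w = a a b c a:
  step 0: A  (start)
  step 1: F  (read a: A→F)
  step 2: E  (read a: F→E)
  step 3: D  (read b: E→D)
  step 4: D  (read c: D→D)
  step 5: A  (read a: D→A)

After reading 5 characters, M is in state A.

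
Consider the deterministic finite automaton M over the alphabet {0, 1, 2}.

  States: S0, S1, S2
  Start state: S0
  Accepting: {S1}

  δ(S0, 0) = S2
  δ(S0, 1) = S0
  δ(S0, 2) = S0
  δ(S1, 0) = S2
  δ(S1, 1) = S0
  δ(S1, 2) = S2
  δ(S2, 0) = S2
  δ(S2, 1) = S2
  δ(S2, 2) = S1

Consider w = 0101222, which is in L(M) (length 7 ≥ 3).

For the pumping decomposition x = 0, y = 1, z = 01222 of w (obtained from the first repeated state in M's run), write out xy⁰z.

001222

xy⁰z = xz = 0·01222 = 001222.
Reading y = 1 takes M from S2 back to S2, so after x the machine is still in S2, and z then leads to the accepting state S1. Hence 001222 ∈ L(M).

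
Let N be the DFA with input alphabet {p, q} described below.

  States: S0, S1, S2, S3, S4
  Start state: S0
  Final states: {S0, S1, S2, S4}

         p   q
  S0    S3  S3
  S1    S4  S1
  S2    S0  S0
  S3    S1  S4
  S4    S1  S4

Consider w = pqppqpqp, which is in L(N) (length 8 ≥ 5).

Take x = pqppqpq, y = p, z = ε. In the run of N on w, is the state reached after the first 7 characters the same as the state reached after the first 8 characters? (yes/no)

State sequence: S0 -p-> S3 -q-> S4 -p-> S1 -p-> S4 -q-> S4 -p-> S1 -q-> S1 -p-> S4

After x (step 7): S1. After xy (step 8): S4.
They differ (S1 ≠ S4), so y is not a cycle from the state after x; this split is not the one the pumping-lemma construction produces, and pumping y need not keep the string in L(N).

no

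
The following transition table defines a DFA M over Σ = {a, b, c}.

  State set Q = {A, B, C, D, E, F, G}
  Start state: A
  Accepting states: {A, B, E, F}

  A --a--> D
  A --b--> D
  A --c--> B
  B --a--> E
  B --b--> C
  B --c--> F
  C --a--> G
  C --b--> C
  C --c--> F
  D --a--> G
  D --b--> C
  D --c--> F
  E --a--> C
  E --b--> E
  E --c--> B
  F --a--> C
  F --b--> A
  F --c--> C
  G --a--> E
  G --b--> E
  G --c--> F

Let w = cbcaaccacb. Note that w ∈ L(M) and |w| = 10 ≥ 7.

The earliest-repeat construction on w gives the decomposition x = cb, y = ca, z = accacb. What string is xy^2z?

cbcacaaccacb

xy^2z = cb·ca·ca·accacb = cbcacaaccacb.
Reading y = ca takes M from C back to C, so after x·y·y the machine is still in C, and z then leads to the accepting state A. Hence cbcacaaccacb ∈ L(M).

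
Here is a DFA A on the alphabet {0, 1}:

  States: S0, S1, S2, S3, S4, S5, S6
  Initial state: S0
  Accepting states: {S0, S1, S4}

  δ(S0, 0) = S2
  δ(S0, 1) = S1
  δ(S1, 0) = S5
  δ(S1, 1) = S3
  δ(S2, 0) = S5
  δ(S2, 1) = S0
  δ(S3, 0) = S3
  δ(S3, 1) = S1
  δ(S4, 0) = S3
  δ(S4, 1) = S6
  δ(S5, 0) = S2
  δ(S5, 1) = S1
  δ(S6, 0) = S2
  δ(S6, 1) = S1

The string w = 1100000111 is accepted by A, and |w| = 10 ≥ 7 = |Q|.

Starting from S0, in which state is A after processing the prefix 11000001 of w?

S1

Run of A on the first 8 characters of w = 1 1 0 0 0 0 0 1:
  step 0: S0  (start)
  step 1: S1  (read 1: S0→S1)
  step 2: S3  (read 1: S1→S3)
  step 3: S3  (read 0: S3→S3)
  step 4: S3  (read 0: S3→S3)
  step 5: S3  (read 0: S3→S3)
  step 6: S3  (read 0: S3→S3)
  step 7: S3  (read 0: S3→S3)
  step 8: S1  (read 1: S3→S1)

After reading 8 characters, A is in state S1.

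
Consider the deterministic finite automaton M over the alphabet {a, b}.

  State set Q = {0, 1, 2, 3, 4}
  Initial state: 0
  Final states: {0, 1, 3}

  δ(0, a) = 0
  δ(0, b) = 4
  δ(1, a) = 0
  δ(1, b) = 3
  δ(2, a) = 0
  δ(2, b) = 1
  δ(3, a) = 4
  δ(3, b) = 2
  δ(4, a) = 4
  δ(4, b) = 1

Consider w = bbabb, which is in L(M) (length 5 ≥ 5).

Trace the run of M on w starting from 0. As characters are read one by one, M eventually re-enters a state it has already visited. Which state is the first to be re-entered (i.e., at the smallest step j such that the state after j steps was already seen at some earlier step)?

Run of M on w = b b a b b:
  step 0: 0  (start)
  step 1: 4  (read b: 0→4)
  step 2: 1  (read b: 4→1)
  step 3: 0  (read a: 1→0)   ← first repeat (0 seen earlier)
  step 4: 4  (read b: 0→4)
  step 5: 1  (read b: 4→1)

The earliest repeat is at step j = 3: M is in 0, which it already visited at step i = 0.
Pumping length from the standard proof: p = 5 (the number of states). The repeated state found above gives |xy| = j ≤ 5 and |y| = j − i ≥ 1.

0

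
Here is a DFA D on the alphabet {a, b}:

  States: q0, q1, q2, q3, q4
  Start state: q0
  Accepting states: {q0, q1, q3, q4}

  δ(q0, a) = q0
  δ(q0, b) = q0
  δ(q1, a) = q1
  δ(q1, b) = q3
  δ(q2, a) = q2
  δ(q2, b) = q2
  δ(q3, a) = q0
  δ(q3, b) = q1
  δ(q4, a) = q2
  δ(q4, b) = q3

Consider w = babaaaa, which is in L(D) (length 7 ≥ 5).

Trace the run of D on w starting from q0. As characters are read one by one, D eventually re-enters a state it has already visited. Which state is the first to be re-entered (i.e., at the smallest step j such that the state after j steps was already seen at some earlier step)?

q0

State sequence: q0 -b-> q0 -a-> q0 -b-> q0 -a-> q0 -a-> q0 -a-> q0 -a-> q0
First repeat at step 1: q0 was already visited.

The earliest repeat is at step j = 1: D is in q0, which it already visited at step i = 0.
Pumping length from the standard proof: p = 5 (the number of states). The repeated state found above gives |xy| = j ≤ 5 and |y| = j − i ≥ 1.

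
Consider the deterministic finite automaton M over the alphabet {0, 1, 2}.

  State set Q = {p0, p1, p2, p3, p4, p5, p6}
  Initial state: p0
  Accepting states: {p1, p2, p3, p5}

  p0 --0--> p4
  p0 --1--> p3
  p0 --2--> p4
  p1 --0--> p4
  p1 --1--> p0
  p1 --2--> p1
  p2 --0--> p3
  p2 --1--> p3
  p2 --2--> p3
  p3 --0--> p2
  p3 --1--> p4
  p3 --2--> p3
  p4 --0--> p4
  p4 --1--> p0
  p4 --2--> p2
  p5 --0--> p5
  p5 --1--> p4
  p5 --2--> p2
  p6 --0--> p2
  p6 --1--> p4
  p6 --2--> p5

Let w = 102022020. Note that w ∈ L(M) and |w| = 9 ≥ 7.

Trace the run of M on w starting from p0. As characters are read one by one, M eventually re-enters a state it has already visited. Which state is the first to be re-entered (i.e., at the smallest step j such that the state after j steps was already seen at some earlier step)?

p3

Run of M on w = 1 0 2 0 2 2 0 2 0:
  step 0: p0  (start)
  step 1: p3  (read 1: p0→p3)
  step 2: p2  (read 0: p3→p2)
  step 3: p3  (read 2: p2→p3)   ← first repeat (p3 seen earlier)
  step 4: p2  (read 0: p3→p2)
  step 5: p3  (read 2: p2→p3)
  step 6: p3  (read 2: p3→p3)
  step 7: p2  (read 0: p3→p2)
  step 8: p3  (read 2: p2→p3)
  step 9: p2  (read 0: p3→p2)

The earliest repeat is at step j = 3: M is in p3, which it already visited at step i = 1.
The DFA has 7 states, so the proof of the pumping lemma guarantees a repeated state among the first 7+1 visited; the segment between the two visits is the pumpable y.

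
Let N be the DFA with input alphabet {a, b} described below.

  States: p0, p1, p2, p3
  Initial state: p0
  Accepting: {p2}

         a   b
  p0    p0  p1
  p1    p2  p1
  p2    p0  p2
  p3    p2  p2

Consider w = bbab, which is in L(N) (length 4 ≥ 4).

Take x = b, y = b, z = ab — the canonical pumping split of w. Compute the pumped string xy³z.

xy^3z = b·b·b·b·ab = bbbbab.
Reading y = b takes N from p1 back to p1, so after x·y·y·y the machine is still in p1, and z then leads to the accepting state p2. Hence bbbbab ∈ L(N).

bbbbab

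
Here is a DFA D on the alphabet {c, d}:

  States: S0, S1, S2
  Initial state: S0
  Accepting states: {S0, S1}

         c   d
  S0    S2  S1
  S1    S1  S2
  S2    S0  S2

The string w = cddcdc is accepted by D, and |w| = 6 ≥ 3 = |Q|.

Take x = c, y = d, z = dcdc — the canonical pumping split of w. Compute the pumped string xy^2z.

xy^2z = c·d·d·dcdc = cdddcdc.
Reading y = d takes D from S2 back to S2, so after x·y·y the machine is still in S2, and z then leads to the accepting state S1. Hence cdddcdc ∈ L(D).

cdddcdc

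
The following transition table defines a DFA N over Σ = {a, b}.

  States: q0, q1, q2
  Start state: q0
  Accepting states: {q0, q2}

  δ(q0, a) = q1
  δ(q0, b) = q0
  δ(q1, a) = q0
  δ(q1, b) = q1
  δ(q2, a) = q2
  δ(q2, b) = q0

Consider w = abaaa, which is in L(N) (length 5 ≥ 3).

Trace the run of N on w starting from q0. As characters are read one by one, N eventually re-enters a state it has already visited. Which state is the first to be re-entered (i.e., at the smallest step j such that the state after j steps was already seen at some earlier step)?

Run of N on w = a b a a a:
  step 0: q0  (start)
  step 1: q1  (read a: q0→q1)
  step 2: q1  (read b: q1→q1)   ← first repeat (q1 seen earlier)
  step 3: q0  (read a: q1→q0)
  step 4: q1  (read a: q0→q1)
  step 5: q0  (read a: q1→q0)

The earliest repeat is at step j = 2: N is in q1, which it already visited at step i = 1.
The DFA has 3 states, so the proof of the pumping lemma guarantees a repeated state among the first 3+1 visited; the segment between the two visits is the pumpable y.

q1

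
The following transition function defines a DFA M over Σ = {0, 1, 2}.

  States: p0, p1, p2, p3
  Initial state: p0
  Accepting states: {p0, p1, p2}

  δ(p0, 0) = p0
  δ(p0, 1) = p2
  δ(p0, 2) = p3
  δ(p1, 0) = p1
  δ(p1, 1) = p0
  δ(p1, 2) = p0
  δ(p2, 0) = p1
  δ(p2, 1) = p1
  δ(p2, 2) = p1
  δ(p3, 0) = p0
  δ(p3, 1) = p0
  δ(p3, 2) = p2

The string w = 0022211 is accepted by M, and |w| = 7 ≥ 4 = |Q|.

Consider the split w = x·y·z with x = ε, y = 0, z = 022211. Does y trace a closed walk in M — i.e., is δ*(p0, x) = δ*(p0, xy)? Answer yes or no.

State sequence: p0 -0-> p0

After x (step 0): p0. After xy (step 1): p0.
They match, so y = 0 drives M around a cycle from p0 back to itself; pumping y any number of times keeps M in p0 before reading z, and xyⁱz ∈ L(M) for every i ≥ 0.

yes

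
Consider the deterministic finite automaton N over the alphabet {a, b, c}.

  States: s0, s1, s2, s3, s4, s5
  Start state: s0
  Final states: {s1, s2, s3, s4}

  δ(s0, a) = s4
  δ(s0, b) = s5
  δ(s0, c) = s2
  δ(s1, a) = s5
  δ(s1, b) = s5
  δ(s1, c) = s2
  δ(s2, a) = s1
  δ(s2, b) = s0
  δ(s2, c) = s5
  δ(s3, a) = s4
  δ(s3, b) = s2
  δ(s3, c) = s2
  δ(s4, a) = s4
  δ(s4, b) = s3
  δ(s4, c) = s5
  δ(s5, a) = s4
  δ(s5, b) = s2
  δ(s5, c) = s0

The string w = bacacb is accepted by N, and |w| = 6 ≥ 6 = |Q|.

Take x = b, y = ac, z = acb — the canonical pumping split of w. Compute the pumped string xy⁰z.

bacb

xy⁰z = xz = b·acb = bacb.
Reading y = ac takes N from s5 back to s5, so after x the machine is still in s5, and z then leads to the accepting state s2. Hence bacb ∈ L(N).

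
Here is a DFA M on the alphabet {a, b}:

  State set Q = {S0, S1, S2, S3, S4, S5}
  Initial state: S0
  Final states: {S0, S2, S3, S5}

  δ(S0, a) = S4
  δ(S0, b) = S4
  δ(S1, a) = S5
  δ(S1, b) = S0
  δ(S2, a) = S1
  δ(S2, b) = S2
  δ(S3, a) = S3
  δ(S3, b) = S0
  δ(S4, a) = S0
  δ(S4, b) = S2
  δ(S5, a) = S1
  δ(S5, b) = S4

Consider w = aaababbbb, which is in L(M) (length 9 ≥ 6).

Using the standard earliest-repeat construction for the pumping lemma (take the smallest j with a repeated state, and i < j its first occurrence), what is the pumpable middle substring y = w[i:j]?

aa

State sequence: S0 -a-> S4 -a-> S0 -a-> S4 -b-> S2 -a-> S1 -b-> S0 -b-> S4 -b-> S2 -b-> S2
First repeat at step 2: S0 was already visited.

So i = 0, j = 2, giving x = w[0:0] = ε, y = w[0:2] = aa, z = w[2:9] = ababbbb.
Check: |xy| = 2 ≤ 6 and |y| = 2 ≥ 1. Reading y takes M from S0 back to S0, so every xyⁱz is accepted.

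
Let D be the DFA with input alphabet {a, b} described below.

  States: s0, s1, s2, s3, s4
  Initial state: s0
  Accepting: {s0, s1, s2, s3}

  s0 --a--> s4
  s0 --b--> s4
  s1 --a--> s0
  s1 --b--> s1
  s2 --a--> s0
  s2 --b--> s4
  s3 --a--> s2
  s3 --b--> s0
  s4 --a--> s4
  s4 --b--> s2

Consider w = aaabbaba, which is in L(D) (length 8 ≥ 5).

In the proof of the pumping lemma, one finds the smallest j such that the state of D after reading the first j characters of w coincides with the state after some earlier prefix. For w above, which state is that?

State sequence: s0 -a-> s4 -a-> s4 -a-> s4 -b-> s2 -b-> s4 -a-> s4 -b-> s2 -a-> s0
First repeat at step 2: s4 was already visited.

The earliest repeat is at step j = 2: D is in s4, which it already visited at step i = 1.
With |Q| = 5, pigeonhole forces a state repeat no later than step 5; the substring read between the first and second visits to that state can be pumped.

s4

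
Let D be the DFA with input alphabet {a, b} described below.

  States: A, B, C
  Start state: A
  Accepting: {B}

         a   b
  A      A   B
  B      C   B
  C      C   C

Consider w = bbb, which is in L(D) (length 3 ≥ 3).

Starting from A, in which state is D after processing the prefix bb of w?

B

State sequence: A -b-> B -b-> B

After reading 2 characters, D is in state B.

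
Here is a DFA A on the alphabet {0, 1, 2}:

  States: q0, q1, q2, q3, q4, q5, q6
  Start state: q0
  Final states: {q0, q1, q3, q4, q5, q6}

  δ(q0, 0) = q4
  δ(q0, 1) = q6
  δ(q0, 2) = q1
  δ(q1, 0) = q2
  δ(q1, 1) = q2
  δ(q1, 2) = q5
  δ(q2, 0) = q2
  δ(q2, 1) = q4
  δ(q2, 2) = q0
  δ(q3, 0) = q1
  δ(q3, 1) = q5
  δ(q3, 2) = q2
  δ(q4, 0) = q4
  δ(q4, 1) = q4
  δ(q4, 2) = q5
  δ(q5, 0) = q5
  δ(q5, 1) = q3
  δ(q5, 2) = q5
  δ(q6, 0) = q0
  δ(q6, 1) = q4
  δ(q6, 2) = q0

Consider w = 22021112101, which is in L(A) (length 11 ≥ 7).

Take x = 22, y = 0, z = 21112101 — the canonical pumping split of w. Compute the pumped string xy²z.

xy^2z = 22·0·0·21112101 = 220021112101.
Reading y = 0 takes A from q5 back to q5, so after x·y·y the machine is still in q5, and z then leads to the accepting state q4. Hence 220021112101 ∈ L(A).

220021112101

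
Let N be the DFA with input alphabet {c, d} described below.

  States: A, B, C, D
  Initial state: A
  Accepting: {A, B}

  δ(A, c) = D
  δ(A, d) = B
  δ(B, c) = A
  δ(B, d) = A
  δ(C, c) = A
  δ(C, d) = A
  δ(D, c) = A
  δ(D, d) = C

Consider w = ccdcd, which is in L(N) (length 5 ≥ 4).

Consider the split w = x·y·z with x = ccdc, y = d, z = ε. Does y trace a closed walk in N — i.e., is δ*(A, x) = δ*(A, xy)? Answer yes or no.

State sequence: A -c-> D -c-> A -d-> B -c-> A -d-> B

After x (step 4): A. After xy (step 5): B.
They differ (A ≠ B), so y is not a cycle from the state after x; this split is not the one the pumping-lemma construction produces, and pumping y need not keep the string in L(N).

no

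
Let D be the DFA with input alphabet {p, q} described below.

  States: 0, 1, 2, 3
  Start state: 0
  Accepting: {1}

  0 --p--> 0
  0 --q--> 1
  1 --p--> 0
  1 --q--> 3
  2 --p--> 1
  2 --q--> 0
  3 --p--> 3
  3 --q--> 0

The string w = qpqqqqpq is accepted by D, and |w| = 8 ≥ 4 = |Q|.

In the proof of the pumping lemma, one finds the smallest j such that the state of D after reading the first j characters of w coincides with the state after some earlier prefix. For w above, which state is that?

State sequence: 0 -q-> 1 -p-> 0 -q-> 1 -q-> 3 -q-> 0 -q-> 1 -p-> 0 -q-> 1
First repeat at step 2: 0 was already visited.

The earliest repeat is at step j = 2: D is in 0, which it already visited at step i = 0.

0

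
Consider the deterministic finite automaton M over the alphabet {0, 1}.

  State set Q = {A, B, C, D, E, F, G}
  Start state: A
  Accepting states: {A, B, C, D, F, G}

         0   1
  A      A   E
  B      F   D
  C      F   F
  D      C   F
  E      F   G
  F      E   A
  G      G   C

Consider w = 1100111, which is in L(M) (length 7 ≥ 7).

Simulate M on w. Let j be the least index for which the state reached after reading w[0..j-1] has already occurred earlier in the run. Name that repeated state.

Run of M on w = 1 1 0 0 1 1 1:
  step 0: A  (start)
  step 1: E  (read 1: A→E)
  step 2: G  (read 1: E→G)
  step 3: G  (read 0: G→G)   ← first repeat (G seen earlier)
  step 4: G  (read 0: G→G)
  step 5: C  (read 1: G→C)
  step 6: F  (read 1: C→F)
  step 7: A  (read 1: F→A)

The earliest repeat is at step j = 3: M is in G, which it already visited at step i = 2.
Pumping length from the standard proof: p = 7 (the number of states). The repeated state found above gives |xy| = j ≤ 7 and |y| = j − i ≥ 1.

G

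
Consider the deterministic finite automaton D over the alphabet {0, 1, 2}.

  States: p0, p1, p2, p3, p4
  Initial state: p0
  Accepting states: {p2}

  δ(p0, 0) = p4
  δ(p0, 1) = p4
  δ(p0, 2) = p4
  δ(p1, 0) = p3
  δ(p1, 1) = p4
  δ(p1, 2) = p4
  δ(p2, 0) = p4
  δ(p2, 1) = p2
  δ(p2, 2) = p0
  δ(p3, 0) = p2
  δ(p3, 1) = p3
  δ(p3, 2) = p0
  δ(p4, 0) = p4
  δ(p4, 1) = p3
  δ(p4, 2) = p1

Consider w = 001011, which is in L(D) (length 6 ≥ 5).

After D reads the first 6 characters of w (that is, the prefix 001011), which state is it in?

p2

Run of D on the first 6 characters of w = 0 0 1 0 1 1:
  step 0: p0  (start)
  step 1: p4  (read 0: p0→p4)
  step 2: p4  (read 0: p4→p4)
  step 3: p3  (read 1: p4→p3)
  step 4: p2  (read 0: p3→p2)
  step 5: p2  (read 1: p2→p2)
  step 6: p2  (read 1: p2→p2)

After reading 6 characters, D is in state p2.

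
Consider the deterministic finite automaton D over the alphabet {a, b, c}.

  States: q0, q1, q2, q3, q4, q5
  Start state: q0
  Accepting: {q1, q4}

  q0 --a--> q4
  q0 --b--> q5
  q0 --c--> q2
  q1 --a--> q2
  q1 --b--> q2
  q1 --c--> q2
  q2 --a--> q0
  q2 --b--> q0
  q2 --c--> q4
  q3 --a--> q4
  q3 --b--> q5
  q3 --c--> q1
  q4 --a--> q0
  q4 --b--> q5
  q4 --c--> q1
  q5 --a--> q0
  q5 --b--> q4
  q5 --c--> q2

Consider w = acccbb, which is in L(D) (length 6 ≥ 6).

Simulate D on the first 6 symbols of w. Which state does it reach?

q4

State sequence: q0 -a-> q4 -c-> q1 -c-> q2 -c-> q4 -b-> q5 -b-> q4

After reading 6 characters, D is in state q4.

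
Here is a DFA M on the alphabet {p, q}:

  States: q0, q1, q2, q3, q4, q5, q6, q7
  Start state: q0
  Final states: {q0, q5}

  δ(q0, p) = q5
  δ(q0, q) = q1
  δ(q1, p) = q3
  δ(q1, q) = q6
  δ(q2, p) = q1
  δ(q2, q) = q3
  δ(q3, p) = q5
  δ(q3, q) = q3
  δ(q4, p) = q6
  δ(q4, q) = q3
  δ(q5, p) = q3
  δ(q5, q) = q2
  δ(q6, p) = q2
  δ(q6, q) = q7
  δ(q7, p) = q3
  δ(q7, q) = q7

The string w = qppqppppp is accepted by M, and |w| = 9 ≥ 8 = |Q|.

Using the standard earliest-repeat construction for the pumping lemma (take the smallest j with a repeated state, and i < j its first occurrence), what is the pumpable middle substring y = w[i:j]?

Run of M on w = q p p q p p p p p:
  step 0: q0  (start)
  step 1: q1  (read q: q0→q1)
  step 2: q3  (read p: q1→q3)
  step 3: q5  (read p: q3→q5)
  step 4: q2  (read q: q5→q2)
  step 5: q1  (read p: q2→q1)   ← first repeat (q1 seen earlier)
  step 6: q3  (read p: q1→q3)
  step 7: q5  (read p: q3→q5)
  step 8: q3  (read p: q5→q3)
  step 9: q5  (read p: q3→q5)

So i = 1, j = 5, giving x = w[0:1] = q, y = w[1:5] = ppqp, z = w[5:9] = pppp.
Check: |xy| = 5 ≤ 8 and |y| = 4 ≥ 1. Reading y takes M from q1 back to q1, so every xyⁱz is accepted.

ppqp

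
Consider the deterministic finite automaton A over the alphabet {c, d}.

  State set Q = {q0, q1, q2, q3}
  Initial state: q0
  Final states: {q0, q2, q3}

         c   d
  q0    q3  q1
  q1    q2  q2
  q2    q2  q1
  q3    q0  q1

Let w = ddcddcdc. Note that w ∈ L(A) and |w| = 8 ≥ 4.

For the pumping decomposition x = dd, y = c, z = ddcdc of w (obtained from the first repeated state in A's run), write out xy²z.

ddccddcdc

xy^2z = dd·c·c·ddcdc = ddccddcdc.
Reading y = c takes A from q2 back to q2, so after x·y·y the machine is still in q2, and z then leads to the accepting state q2. Hence ddccddcdc ∈ L(A).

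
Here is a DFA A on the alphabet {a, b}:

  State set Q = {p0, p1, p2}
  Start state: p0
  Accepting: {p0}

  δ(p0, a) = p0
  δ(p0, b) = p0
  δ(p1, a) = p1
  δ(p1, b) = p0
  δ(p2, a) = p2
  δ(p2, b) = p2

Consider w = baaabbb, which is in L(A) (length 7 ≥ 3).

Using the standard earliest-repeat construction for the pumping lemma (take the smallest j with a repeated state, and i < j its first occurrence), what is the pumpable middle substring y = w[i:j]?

b

Run of A on w = b a a a b b b:
  step 0: p0  (start)
  step 1: p0  (read b: p0→p0)   ← first repeat (p0 seen earlier)
  step 2: p0  (read a: p0→p0)
  step 3: p0  (read a: p0→p0)
  step 4: p0  (read a: p0→p0)
  step 5: p0  (read b: p0→p0)
  step 6: p0  (read b: p0→p0)
  step 7: p0  (read b: p0→p0)

So i = 0, j = 1, giving x = w[0:0] = ε, y = w[0:1] = b, z = w[1:7] = aaabbb.
Check: |xy| = 1 ≤ 3 and |y| = 1 ≥ 1. Reading y takes A from p0 back to p0, so every xyⁱz is accepted.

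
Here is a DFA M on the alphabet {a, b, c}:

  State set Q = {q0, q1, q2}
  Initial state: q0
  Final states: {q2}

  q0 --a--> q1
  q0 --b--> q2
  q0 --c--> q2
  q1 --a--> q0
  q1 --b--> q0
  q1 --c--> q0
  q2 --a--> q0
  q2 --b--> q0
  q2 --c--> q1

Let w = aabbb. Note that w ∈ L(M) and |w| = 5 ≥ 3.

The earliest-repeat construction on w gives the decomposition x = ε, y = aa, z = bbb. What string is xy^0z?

bbb

xy⁰z = xz = ε·bbb = bbb.
Reading y = aa takes M from q0 back to q0, so after x the machine is still in q0, and z then leads to the accepting state q2. Hence bbb ∈ L(M).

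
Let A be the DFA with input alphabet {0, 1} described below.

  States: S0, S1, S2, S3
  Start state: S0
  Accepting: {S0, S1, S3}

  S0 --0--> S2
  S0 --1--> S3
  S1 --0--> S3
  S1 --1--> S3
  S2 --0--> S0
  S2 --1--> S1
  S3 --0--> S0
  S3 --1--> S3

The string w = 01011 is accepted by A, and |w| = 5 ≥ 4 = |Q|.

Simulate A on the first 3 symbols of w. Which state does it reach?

State sequence: S0 -0-> S2 -1-> S1 -0-> S3

After reading 3 characters, A is in state S3.

S3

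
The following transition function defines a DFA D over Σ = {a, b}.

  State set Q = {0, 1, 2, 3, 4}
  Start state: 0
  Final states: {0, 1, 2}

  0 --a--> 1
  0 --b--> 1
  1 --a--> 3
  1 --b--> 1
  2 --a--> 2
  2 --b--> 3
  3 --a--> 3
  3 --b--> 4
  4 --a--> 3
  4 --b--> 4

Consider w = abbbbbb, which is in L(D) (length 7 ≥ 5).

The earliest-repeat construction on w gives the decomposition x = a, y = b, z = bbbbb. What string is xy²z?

abbbbbbb

xy^2z = a·b·b·bbbbb = abbbbbbb.
Reading y = b takes D from 1 back to 1, so after x·y·y the machine is still in 1, and z then leads to the accepting state 1. Hence abbbbbbb ∈ L(D).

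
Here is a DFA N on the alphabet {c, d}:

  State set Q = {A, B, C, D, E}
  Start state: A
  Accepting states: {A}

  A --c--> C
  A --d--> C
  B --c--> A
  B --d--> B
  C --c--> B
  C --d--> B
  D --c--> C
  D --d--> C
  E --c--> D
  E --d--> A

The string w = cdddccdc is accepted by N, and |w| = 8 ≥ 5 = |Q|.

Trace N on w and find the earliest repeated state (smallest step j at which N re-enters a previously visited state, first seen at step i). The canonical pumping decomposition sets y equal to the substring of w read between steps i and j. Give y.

d

Run of N on w = c d d d c c d c:
  step 0: A  (start)
  step 1: C  (read c: A→C)
  step 2: B  (read d: C→B)
  step 3: B  (read d: B→B)   ← first repeat (B seen earlier)
  step 4: B  (read d: B→B)
  step 5: A  (read c: B→A)
  step 6: C  (read c: A→C)
  step 7: B  (read d: C→B)
  step 8: A  (read c: B→A)

So i = 2, j = 3, giving x = w[0:2] = cd, y = w[2:3] = d, z = w[3:8] = dccdc.
Check: |xy| = 3 ≤ 5 and |y| = 1 ≥ 1. Reading y takes N from B back to B, so every xyⁱz is accepted.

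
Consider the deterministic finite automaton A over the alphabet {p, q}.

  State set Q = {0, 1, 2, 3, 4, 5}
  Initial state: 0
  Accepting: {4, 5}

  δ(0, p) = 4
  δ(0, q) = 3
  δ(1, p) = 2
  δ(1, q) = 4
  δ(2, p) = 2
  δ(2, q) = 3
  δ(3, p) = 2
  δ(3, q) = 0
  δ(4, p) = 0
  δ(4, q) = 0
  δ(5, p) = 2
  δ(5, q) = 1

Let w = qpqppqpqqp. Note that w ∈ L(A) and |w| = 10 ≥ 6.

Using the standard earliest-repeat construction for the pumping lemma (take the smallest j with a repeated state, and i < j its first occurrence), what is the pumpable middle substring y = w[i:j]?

State sequence: 0 -q-> 3 -p-> 2 -q-> 3 -p-> 2 -p-> 2 -q-> 3 -p-> 2 -q-> 3 -q-> 0 -p-> 4
First repeat at step 3: 3 was already visited.

So i = 1, j = 3, giving x = w[0:1] = q, y = w[1:3] = pq, z = w[3:10] = ppqpqqp.
Check: |xy| = 3 ≤ 6 and |y| = 2 ≥ 1. Reading y takes A from 3 back to 3, so every xyⁱz is accepted.
The DFA has 6 states, so the proof of the pumping lemma guarantees a repeated state among the first 6+1 visited; the segment between the two visits is the pumpable y.

pq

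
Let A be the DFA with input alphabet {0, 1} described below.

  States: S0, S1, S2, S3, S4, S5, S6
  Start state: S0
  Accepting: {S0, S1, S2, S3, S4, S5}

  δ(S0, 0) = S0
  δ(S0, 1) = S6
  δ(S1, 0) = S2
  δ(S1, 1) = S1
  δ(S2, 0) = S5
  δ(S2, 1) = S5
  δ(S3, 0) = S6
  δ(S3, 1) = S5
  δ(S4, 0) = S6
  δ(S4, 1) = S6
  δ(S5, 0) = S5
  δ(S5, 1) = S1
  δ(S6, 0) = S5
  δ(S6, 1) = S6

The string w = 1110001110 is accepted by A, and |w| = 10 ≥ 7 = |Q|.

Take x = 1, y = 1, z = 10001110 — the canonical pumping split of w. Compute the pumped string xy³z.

xy^3z = 1·1·1·1·10001110 = 111110001110.
Reading y = 1 takes A from S6 back to S6, so after x·y·y·y the machine is still in S6, and z then leads to the accepting state S2. Hence 111110001110 ∈ L(A).

111110001110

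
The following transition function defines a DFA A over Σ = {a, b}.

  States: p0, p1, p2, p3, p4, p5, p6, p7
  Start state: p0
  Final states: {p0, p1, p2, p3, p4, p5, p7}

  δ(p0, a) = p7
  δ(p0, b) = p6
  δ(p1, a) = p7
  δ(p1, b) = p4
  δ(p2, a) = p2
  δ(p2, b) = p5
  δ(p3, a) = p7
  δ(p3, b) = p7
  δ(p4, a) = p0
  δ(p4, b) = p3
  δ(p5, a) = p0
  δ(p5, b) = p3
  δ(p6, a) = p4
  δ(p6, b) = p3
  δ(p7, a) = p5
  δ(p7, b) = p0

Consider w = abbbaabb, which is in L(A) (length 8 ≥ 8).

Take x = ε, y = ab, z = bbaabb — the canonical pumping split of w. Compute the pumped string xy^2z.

ababbbaabb

xy^2z = ε·ab·ab·bbaabb = ababbbaabb.
Reading y = ab takes A from p0 back to p0, so after x·y·y the machine is still in p0, and z then leads to the accepting state p7. Hence ababbbaabb ∈ L(A).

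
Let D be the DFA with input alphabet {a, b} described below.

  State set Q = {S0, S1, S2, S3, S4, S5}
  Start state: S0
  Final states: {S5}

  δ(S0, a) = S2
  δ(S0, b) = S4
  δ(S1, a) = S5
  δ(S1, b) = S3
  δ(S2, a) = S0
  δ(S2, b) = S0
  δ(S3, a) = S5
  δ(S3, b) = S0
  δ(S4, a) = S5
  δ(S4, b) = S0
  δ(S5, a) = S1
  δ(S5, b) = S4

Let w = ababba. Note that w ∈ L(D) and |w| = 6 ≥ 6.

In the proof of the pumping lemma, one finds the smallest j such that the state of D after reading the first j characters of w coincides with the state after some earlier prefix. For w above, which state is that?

State sequence: S0 -a-> S2 -b-> S0 -a-> S2 -b-> S0 -b-> S4 -a-> S5
First repeat at step 2: S0 was already visited.

The earliest repeat is at step j = 2: D is in S0, which it already visited at step i = 0.
Pumping length from the standard proof: p = 6 (the number of states). The repeated state found above gives |xy| = j ≤ 6 and |y| = j − i ≥ 1.

S0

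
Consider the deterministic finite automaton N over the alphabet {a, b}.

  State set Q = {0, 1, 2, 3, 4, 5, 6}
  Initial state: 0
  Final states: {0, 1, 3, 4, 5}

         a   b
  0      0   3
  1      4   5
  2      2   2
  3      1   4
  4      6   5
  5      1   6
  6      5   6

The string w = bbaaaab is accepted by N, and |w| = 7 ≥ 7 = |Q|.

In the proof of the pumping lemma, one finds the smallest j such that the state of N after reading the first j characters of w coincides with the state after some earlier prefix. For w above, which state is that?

4

State sequence: 0 -b-> 3 -b-> 4 -a-> 6 -a-> 5 -a-> 1 -a-> 4 -b-> 5
First repeat at step 6: 4 was already visited.

The earliest repeat is at step j = 6: N is in 4, which it already visited at step i = 2.
Pumping length from the standard proof: p = 7 (the number of states). The repeated state found above gives |xy| = j ≤ 7 and |y| = j − i ≥ 1.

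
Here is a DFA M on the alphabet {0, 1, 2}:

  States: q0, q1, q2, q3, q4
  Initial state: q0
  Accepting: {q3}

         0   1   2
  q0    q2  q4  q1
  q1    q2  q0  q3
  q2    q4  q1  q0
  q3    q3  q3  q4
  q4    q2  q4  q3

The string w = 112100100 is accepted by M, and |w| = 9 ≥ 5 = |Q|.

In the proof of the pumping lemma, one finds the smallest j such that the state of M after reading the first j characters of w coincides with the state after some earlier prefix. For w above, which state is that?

q4

State sequence: q0 -1-> q4 -1-> q4 -2-> q3 -1-> q3 -0-> q3 -0-> q3 -1-> q3 -0-> q3 -0-> q3
First repeat at step 2: q4 was already visited.

The earliest repeat is at step j = 2: M is in q4, which it already visited at step i = 1.
The DFA has 5 states, so the proof of the pumping lemma guarantees a repeated state among the first 5+1 visited; the segment between the two visits is the pumpable y.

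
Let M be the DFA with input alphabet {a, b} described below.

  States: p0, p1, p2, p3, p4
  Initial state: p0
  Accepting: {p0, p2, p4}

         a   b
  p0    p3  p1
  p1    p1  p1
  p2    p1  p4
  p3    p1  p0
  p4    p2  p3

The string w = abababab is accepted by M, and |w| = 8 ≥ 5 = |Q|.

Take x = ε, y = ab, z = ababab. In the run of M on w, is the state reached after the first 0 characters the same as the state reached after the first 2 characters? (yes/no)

State sequence: p0 -a-> p3 -b-> p0

After x (step 0): p0. After xy (step 2): p0.
They match, so y = ab drives M around a cycle from p0 back to itself; pumping y any number of times keeps M in p0 before reading z, and xyⁱz ∈ L(M) for every i ≥ 0.

yes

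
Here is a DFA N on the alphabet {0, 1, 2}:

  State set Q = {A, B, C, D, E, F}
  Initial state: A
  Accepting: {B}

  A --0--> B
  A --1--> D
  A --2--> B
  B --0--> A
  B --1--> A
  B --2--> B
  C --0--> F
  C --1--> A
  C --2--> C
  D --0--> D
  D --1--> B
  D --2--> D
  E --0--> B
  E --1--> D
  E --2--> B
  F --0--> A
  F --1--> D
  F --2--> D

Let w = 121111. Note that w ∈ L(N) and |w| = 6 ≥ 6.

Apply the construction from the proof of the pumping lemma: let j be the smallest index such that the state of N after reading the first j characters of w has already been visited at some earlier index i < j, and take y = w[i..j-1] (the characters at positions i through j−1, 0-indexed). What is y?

2

Run of N on w = 1 2 1 1 1 1:
  step 0: A  (start)
  step 1: D  (read 1: A→D)
  step 2: D  (read 2: D→D)   ← first repeat (D seen earlier)
  step 3: B  (read 1: D→B)
  step 4: A  (read 1: B→A)
  step 5: D  (read 1: A→D)
  step 6: B  (read 1: D→B)

So i = 1, j = 2, giving x = w[0:1] = 1, y = w[1:2] = 2, z = w[2:6] = 1111.
Check: |xy| = 2 ≤ 6 and |y| = 1 ≥ 1. Reading y takes N from D back to D, so every xyⁱz is accepted.
Pumping length from the standard proof: p = 6 (the number of states). The repeated state found above gives |xy| = j ≤ 6 and |y| = j − i ≥ 1.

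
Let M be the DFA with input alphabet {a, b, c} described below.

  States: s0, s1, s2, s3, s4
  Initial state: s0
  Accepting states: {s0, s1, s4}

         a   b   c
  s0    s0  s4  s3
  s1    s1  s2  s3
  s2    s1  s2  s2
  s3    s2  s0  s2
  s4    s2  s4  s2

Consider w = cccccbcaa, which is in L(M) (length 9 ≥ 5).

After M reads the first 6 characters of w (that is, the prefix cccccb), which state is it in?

Run of M on the first 6 characters of w = c c c c c b:
  step 0: s0  (start)
  step 1: s3  (read c: s0→s3)
  step 2: s2  (read c: s3→s2)
  step 3: s2  (read c: s2→s2)
  step 4: s2  (read c: s2→s2)
  step 5: s2  (read c: s2→s2)
  step 6: s2  (read b: s2→s2)

After reading 6 characters, M is in state s2.
(This kind of state-tracing is the core of the pumping-lemma construction: with 5 states, pigeonhole forces a repeat within the first 5 steps.)

s2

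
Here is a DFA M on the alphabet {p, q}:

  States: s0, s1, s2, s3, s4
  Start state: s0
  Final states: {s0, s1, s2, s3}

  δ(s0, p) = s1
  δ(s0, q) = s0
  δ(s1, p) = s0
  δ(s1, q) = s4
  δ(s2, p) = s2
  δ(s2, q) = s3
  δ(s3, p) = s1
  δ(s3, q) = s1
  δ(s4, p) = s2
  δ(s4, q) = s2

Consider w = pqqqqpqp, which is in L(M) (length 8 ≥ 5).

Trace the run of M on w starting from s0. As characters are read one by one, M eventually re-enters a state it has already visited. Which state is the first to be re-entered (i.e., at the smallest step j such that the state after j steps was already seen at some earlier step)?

s1

Run of M on w = p q q q q p q p:
  step 0: s0  (start)
  step 1: s1  (read p: s0→s1)
  step 2: s4  (read q: s1→s4)
  step 3: s2  (read q: s4→s2)
  step 4: s3  (read q: s2→s3)
  step 5: s1  (read q: s3→s1)   ← first repeat (s1 seen earlier)
  step 6: s0  (read p: s1→s0)
  step 7: s0  (read q: s0→s0)
  step 8: s1  (read p: s0→s1)

The earliest repeat is at step j = 5: M is in s1, which it already visited at step i = 1.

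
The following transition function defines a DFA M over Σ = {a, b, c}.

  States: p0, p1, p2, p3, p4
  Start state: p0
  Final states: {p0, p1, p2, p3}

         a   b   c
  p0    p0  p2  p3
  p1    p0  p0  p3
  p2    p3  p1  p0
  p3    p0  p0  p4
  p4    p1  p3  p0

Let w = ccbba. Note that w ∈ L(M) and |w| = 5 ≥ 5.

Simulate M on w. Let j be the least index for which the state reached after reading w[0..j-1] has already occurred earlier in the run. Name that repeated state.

p3

State sequence: p0 -c-> p3 -c-> p4 -b-> p3 -b-> p0 -a-> p0
First repeat at step 3: p3 was already visited.

The earliest repeat is at step j = 3: M is in p3, which it already visited at step i = 1.
With |Q| = 5, pigeonhole forces a state repeat no later than step 5; the substring read between the first and second visits to that state can be pumped.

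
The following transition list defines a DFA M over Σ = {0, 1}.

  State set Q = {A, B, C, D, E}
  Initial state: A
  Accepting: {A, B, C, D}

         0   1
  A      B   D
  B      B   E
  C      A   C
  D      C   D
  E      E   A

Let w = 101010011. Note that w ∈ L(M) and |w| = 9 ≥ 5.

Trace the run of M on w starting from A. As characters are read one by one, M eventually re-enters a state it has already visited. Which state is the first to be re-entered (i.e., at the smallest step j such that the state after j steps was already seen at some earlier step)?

Run of M on w = 1 0 1 0 1 0 0 1 1:
  step 0: A  (start)
  step 1: D  (read 1: A→D)
  step 2: C  (read 0: D→C)
  step 3: C  (read 1: C→C)   ← first repeat (C seen earlier)
  step 4: A  (read 0: C→A)
  step 5: D  (read 1: A→D)
  step 6: C  (read 0: D→C)
  step 7: A  (read 0: C→A)
  step 8: D  (read 1: A→D)
  step 9: D  (read 1: D→D)

The earliest repeat is at step j = 3: M is in C, which it already visited at step i = 2.
Pumping length from the standard proof: p = 5 (the number of states). The repeated state found above gives |xy| = j ≤ 5 and |y| = j − i ≥ 1.

C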